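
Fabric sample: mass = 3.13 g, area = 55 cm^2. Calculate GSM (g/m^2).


Formula: GSM = mass_g / area_m2
Step 1: Convert area: 55 cm^2 = 55 / 10000 = 0.0055 m^2
Step 2: GSM = 3.13 g / 0.0055 m^2 = 569.1 g/m^2

569.1 g/m^2


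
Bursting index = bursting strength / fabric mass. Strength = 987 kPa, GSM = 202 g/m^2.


Formula: Bursting Index = Bursting Strength / Fabric GSM
BI = 987 kPa / 202 g/m^2
BI = 4.886 kPa/(g/m^2)

4.886 kPa/(g/m^2)


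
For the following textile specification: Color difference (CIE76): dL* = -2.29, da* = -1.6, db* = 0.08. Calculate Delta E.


Formula: Delta E = sqrt(dL*^2 + da*^2 + db*^2)
Step 1: dL*^2 = (-2.29)^2 = 5.2441
Step 2: da*^2 = (-1.6)^2 = 2.56
Step 3: db*^2 = 0.08^2 = 0.0064
Step 4: Sum = 5.2441 + 2.56 + 0.0064 = 7.8105
Step 5: Delta E = sqrt(7.8105) = 2.79

2.79 Delta E


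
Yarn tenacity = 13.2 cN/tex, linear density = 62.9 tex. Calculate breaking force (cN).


Formula: Breaking force = Tenacity * Linear density
F = 13.2 cN/tex * 62.9 tex
F = 830.28 cN

830.28 cN


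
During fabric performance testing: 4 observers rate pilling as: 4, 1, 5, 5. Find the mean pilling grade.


Formula: Mean = sum / count
Sum = 4 + 1 + 5 + 5 = 15
Mean = 15 / 4 = 3.8

3.8


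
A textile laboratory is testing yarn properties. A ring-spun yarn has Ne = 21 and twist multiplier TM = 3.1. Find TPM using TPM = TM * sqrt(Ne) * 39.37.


Formula: TPM = TM * sqrt(Ne) * 39.37
Step 1: sqrt(Ne) = sqrt(21) = 4.5826
Step 2: TM * sqrt(Ne) = 3.1 * 4.5826 = 14.2061
Step 3: TPM = 14.2061 * 39.37 = 559 twists/m

559 twists/m


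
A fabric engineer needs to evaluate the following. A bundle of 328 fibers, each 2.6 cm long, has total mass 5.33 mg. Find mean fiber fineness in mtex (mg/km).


Formula: fineness (mtex) = mass (mg) / total length (km) = (mass_mg / total_length_m) * 1000
Step 1: Convert fiber length: 2.6 cm = 0.026 m
Step 2: Total fiber length = 328 * 0.026 = 8.528 m
Step 3: Linear density = 5.33 mg / 8.528 m = 0.6250 mg/m
Step 4: fineness = 0.6250 * 1000 = 625.0 mtex

625.0 mtex


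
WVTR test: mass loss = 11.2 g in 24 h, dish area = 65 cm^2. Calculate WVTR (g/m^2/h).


Formula: WVTR = mass_loss / (area * time)
Step 1: Convert area: 65 cm^2 = 0.0065 m^2
Step 2: WVTR = 11.2 g / (0.0065 m^2 * 24 h)
Step 3: WVTR = 11.2 / 0.156 = 71.8 g/m^2/h

71.8 g/m^2/h


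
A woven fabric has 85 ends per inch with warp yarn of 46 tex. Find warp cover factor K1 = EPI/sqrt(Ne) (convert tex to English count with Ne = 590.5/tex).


Formula: K1 = EPI / sqrt(Ne), with Ne = 590.5 / tex_warp
Step 1: Ne = 590.5 / 46 = 12.837
Step 2: sqrt(Ne) = sqrt(12.837) = 3.5829
Step 3: K1 = 85 / 3.5829 = 23.7

23.7


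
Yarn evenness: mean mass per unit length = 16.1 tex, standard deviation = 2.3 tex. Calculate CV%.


Formula: CV% = (standard deviation / mean) * 100
Step 1: Ratio = 2.3 / 16.1 = 0.142857
Step 2: CV% = 0.142857 * 100 = 14.2857% ≈ 14.3%

14.3%


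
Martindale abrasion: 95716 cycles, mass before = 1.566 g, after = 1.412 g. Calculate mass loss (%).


Formula: Mass loss% = ((m_before - m_after) / m_before) * 100
Step 1: Mass loss = 1.566 - 1.412 = 0.154 g
Step 2: Ratio = 0.154 / 1.566 = 0.0983397
Step 3: Mass loss% = 0.0983397 * 100 = 9.83397% ≈ 9.83%

9.83%


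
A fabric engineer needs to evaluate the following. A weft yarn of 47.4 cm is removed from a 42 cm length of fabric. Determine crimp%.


Formula: Crimp% = ((L_yarn - L_fabric) / L_fabric) * 100
Step 1: Extension = 47.4 - 42 = 5.4 cm
Step 2: Crimp% = (5.4 / 42) * 100
Step 3: Crimp% = 0.128571 * 100 = 12.8571% ≈ 12.9%

12.9%


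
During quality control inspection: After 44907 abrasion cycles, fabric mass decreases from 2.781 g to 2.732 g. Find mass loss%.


Formula: Mass loss% = ((m_before - m_after) / m_before) * 100
Step 1: Mass loss = 2.781 - 2.732 = 0.049 g
Step 2: Ratio = 0.049 / 2.781 = 0.0176196
Step 3: Mass loss% = 0.0176196 * 100 = 1.76196% ≈ 1.76%

1.76%


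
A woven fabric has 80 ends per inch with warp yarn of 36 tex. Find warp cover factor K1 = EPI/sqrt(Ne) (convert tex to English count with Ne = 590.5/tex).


Formula: K1 = EPI / sqrt(Ne), with Ne = 590.5 / tex_warp
Step 1: Ne = 590.5 / 36 = 16.403
Step 2: sqrt(Ne) = sqrt(16.403) = 4.0501
Step 3: K1 = 80 / 4.0501 = 19.8

19.8


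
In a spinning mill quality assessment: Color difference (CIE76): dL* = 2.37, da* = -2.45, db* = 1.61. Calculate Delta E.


Formula: Delta E = sqrt(dL*^2 + da*^2 + db*^2)
Step 1: dL*^2 = 2.37^2 = 5.6169
Step 2: da*^2 = (-2.45)^2 = 6.0025
Step 3: db*^2 = 1.61^2 = 2.5921
Step 4: Sum = 5.6169 + 6.0025 + 2.5921 = 14.2115
Step 5: Delta E = sqrt(14.2115) = 3.77

3.77 Delta E


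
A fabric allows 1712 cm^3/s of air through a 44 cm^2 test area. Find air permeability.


Formula: Air Permeability = Airflow / Test Area
AP = 1712 cm^3/s / 44 cm^2
AP = 38.9 cm^3/s/cm^2

38.9 cm^3/s/cm^2


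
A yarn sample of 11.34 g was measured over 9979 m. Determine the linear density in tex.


Formula: Tex = (mass_g / length_m) * 1000
Substituting: Tex = (11.34 / 9979) * 1000
Intermediate: 11.34 / 9979 = 0.00113639 g/m
Tex = 0.00113639 * 1000 = 1.14 tex

1.14 tex


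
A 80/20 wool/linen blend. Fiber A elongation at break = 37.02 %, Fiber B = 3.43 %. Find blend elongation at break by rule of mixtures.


Formula: Blend property = (fraction_A * property_A) + (fraction_B * property_B)
Step 1: Contribution A = 80/100 * 37.02 % = 29.616 %
Step 2: Contribution B = 20/100 * 3.43 % = 0.686 %
Step 3: Blend elongation at break = 29.616 + 0.686 = 30.302 %

30.302 %


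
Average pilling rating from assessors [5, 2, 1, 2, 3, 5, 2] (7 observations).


Formula: Mean = sum / count
Sum = 5 + 2 + 1 + 2 + 3 + 5 + 2 = 20
Mean = 20 / 7 = 2.9

2.9


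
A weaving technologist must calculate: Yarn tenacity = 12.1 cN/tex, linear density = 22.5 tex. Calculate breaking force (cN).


Formula: Breaking force = Tenacity * Linear density
F = 12.1 cN/tex * 22.5 tex
F = 272.25 cN

272.25 cN


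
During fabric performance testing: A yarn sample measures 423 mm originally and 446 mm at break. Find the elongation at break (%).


Formula: Elongation (%) = ((L_break - L0) / L0) * 100
Step 1: Extension = 446 - 423 = 23 mm
Step 2: Elongation = (23 / 423) * 100
Step 3: Elongation = 0.054374 * 100 = 5.4374% ≈ 5.4%

5.4%


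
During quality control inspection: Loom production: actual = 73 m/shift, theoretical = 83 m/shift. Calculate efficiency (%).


Formula: Efficiency% = (Actual output / Theoretical output) * 100
Efficiency% = (73 / 83) * 100
Efficiency% = 0.879518 * 100 = 87.9518% ≈ 88.0%

88.0%


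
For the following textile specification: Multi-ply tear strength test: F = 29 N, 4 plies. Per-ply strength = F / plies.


Formula: Per-ply strength = Total force / Number of plies
Per-ply = 29 N / 4
Per-ply = 7.25 N

7.25 N


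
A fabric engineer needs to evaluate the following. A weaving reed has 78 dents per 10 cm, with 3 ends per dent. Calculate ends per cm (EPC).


Formula: EPC = (dents per 10 cm * ends per dent) / 10
Step 1: Total ends per 10 cm = 78 * 3 = 234
Step 2: EPC = 234 / 10 = 23.4 ends/cm

23.4 ends/cm


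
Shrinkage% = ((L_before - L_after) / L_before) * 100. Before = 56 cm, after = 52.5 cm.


Formula: Shrinkage% = ((L_before - L_after) / L_before) * 100
Step 1: Shrinkage = 56 - 52.5 = 3.5 cm
Step 2: Shrinkage% = (3.5 / 56) * 100
Step 3: Shrinkage% = 0.0625 * 100 = 6.25% ≈ 6.3%

6.3%


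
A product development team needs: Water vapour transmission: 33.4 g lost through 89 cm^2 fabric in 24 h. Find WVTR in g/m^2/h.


Formula: WVTR = mass_loss / (area * time)
Step 1: Convert area: 89 cm^2 = 0.0089 m^2
Step 2: WVTR = 33.4 g / (0.0089 m^2 * 24 h)
Step 3: WVTR = 33.4 / 0.2136 = 156.4 g/m^2/h

156.4 g/m^2/h


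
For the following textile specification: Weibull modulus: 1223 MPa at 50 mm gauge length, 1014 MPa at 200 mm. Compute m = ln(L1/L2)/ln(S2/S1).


Formula: m = ln(L1/L2) / ln(S2/S1)
Step 1: ln(L1/L2) = ln(50/200) = -1.38629
Step 2: S2/S1 = 1014/1223 = 0.82911
Step 3: ln(S2/S1) = ln(0.82911) = -0.18740
Step 4: m = -1.38629 / -0.18740 = 7.40

7.40 (Weibull m)


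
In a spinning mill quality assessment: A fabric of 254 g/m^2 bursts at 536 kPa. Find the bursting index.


Formula: Bursting Index = Bursting Strength / Fabric GSM
BI = 536 kPa / 254 g/m^2
BI = 2.110 kPa/(g/m^2)

2.110 kPa/(g/m^2)


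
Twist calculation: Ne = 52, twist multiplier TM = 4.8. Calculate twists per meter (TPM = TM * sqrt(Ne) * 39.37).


Formula: TPM = TM * sqrt(Ne) * 39.37
Step 1: sqrt(Ne) = sqrt(52) = 7.2111
Step 2: TM * sqrt(Ne) = 4.8 * 7.2111 = 34.6133
Step 3: TPM = 34.6133 * 39.37 = 1363 twists/m

1363 twists/m


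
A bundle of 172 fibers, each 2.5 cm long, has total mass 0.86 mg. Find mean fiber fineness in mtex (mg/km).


Formula: fineness (mtex) = mass (mg) / total length (km) = (mass_mg / total_length_m) * 1000
Step 1: Convert fiber length: 2.5 cm = 0.025 m
Step 2: Total fiber length = 172 * 0.025 = 4.3 m
Step 3: Linear density = 0.86 mg / 4.3 m = 0.2000 mg/m
Step 4: fineness = 0.2000 * 1000 = 200.0 mtex

200.0 mtex


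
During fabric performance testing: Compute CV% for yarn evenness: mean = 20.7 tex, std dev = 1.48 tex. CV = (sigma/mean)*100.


Formula: CV% = (standard deviation / mean) * 100
Step 1: Ratio = 1.48 / 20.7 = 0.071498
Step 2: CV% = 0.071498 * 100 = 7.1498% ≈ 7.1%

7.1%


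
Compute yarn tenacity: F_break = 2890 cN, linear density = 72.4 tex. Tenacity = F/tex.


Formula: Tenacity = Breaking force / Linear density
Tenacity = 2890 cN / 72.4 tex
Tenacity = 39.92 cN/tex

39.92 cN/tex


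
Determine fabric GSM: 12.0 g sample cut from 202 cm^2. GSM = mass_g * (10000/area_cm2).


Formula: GSM = mass_g / area_m2
Step 1: Convert area: 202 cm^2 = 202 / 10000 = 0.0202 m^2
Step 2: GSM = 12.0 g / 0.0202 m^2 = 594.1 g/m^2

594.1 g/m^2


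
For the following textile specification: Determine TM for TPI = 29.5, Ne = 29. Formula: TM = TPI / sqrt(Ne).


Formula: TM = TPI / sqrt(Ne)
Step 1: sqrt(Ne) = sqrt(29) = 5.3852
Step 2: TM = 29.5 / 5.3852 = 5.48

5.48 TM


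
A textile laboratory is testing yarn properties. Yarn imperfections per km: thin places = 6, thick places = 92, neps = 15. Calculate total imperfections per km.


Formula: Total = thin places + thick places + neps
Total = 6 + 92 + 15
Total = 113 imperfections/km

113 imperfections/km


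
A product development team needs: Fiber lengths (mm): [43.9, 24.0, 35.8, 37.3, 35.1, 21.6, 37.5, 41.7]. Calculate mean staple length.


Formula: Mean = sum of lengths / count
Sum = 43.9 + 24.0 + 35.8 + 37.3 + 35.1 + 21.6 + 37.5 + 41.7
Sum = 276.9 mm
Mean = 276.9 / 8 = 34.61 mm

34.61 mm


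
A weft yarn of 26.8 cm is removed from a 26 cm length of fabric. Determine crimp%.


Formula: Crimp% = ((L_yarn - L_fabric) / L_fabric) * 100
Step 1: Extension = 26.8 - 26 = 0.8 cm
Step 2: Crimp% = (0.8 / 26) * 100
Step 3: Crimp% = 0.030769 * 100 = 3.0769% ≈ 3.1%

3.1%


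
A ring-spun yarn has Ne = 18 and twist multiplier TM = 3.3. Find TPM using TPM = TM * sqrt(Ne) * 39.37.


Formula: TPM = TM * sqrt(Ne) * 39.37
Step 1: sqrt(Ne) = sqrt(18) = 4.2426
Step 2: TM * sqrt(Ne) = 3.3 * 4.2426 = 14.0006
Step 3: TPM = 14.0006 * 39.37 = 551 twists/m

551 twists/m


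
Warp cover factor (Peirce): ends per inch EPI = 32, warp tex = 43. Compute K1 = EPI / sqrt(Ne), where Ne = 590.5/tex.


Formula: K1 = EPI / sqrt(Ne), with Ne = 590.5 / tex_warp
Step 1: Ne = 590.5 / 43 = 13.733
Step 2: sqrt(Ne) = sqrt(13.733) = 3.7058
Step 3: K1 = 32 / 3.7058 = 8.6

8.6


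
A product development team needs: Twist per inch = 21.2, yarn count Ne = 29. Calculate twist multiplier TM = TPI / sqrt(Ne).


Formula: TM = TPI / sqrt(Ne)
Step 1: sqrt(Ne) = sqrt(29) = 5.3852
Step 2: TM = 21.2 / 5.3852 = 3.94

3.94 TM


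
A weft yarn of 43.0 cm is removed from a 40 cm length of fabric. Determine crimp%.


Formula: Crimp% = ((L_yarn - L_fabric) / L_fabric) * 100
Step 1: Extension = 43.0 - 40 = 3.0 cm
Step 2: Crimp% = (3.0 / 40) * 100
Step 3: Crimp% = 0.075 * 100 = 7.5%

7.5%


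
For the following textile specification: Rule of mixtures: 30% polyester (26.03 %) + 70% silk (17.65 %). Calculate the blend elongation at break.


Formula: Blend property = (fraction_A * property_A) + (fraction_B * property_B)
Step 1: Contribution A = 30/100 * 26.03 % = 7.809 %
Step 2: Contribution B = 70/100 * 17.65 % = 12.355 %
Step 3: Blend elongation at break = 7.809 + 12.355 = 20.164 %

20.164 %


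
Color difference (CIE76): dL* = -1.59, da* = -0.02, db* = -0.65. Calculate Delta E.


Formula: Delta E = sqrt(dL*^2 + da*^2 + db*^2)
Step 1: dL*^2 = (-1.59)^2 = 2.5281
Step 2: da*^2 = (-0.02)^2 = 0.0004
Step 3: db*^2 = (-0.65)^2 = 0.4225
Step 4: Sum = 2.5281 + 0.0004 + 0.4225 = 2.951
Step 5: Delta E = sqrt(2.951) = 1.72

1.72 Delta E


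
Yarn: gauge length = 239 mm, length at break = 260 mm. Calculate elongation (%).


Formula: Elongation (%) = ((L_break - L0) / L0) * 100
Step 1: Extension = 260 - 239 = 21 mm
Step 2: Elongation = (21 / 239) * 100
Step 3: Elongation = 0.087866 * 100 = 8.7866% ≈ 8.8%

8.8%


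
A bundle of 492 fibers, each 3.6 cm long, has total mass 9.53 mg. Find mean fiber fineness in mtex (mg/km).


Formula: fineness (mtex) = mass (mg) / total length (km) = (mass_mg / total_length_m) * 1000
Step 1: Convert fiber length: 3.6 cm = 0.036 m
Step 2: Total fiber length = 492 * 0.036 = 17.712 m
Step 3: Linear density = 9.53 mg / 17.712 m = 0.5381 mg/m
Step 4: fineness = 0.5381 * 1000 = 538.1 mtex

538.1 mtex


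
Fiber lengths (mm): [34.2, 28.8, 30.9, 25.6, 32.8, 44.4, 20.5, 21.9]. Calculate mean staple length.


Formula: Mean = sum of lengths / count
Sum = 34.2 + 28.8 + 30.9 + 25.6 + 32.8 + 44.4 + 20.5 + 21.9
Sum = 239.1 mm
Mean = 239.1 / 8 = 29.89 mm

29.89 mm


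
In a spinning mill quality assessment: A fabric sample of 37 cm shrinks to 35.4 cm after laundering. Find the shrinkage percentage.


Formula: Shrinkage% = ((L_before - L_after) / L_before) * 100
Step 1: Shrinkage = 37 - 35.4 = 1.6 cm
Step 2: Shrinkage% = (1.6 / 37) * 100
Step 3: Shrinkage% = 0.043243 * 100 = 4.3243% ≈ 4.3%

4.3%


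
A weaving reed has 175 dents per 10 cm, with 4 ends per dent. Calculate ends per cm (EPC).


Formula: EPC = (dents per 10 cm * ends per dent) / 10
Step 1: Total ends per 10 cm = 175 * 4 = 700
Step 2: EPC = 700 / 10 = 70.0 ends/cm

70.0 ends/cm


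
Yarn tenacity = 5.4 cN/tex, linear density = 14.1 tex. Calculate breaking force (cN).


Formula: Breaking force = Tenacity * Linear density
F = 5.4 cN/tex * 14.1 tex
F = 76.14 cN

76.14 cN


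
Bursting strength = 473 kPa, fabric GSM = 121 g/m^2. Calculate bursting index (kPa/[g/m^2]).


Formula: Bursting Index = Bursting Strength / Fabric GSM
BI = 473 kPa / 121 g/m^2
BI = 3.909 kPa/(g/m^2)

3.909 kPa/(g/m^2)


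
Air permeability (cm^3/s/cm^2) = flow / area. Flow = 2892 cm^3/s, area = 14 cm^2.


Formula: Air Permeability = Airflow / Test Area
AP = 2892 cm^3/s / 14 cm^2
AP = 206.6 cm^3/s/cm^2

206.6 cm^3/s/cm^2


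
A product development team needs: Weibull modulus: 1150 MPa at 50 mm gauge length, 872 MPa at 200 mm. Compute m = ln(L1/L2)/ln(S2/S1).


Formula: m = ln(L1/L2) / ln(S2/S1)
Step 1: ln(L1/L2) = ln(50/200) = -1.38629
Step 2: S2/S1 = 872/1150 = 0.75826
Step 3: ln(S2/S1) = ln(0.75826) = -0.27673
Step 4: m = -1.38629 / -0.27673 = 5.01

5.01 (Weibull m)


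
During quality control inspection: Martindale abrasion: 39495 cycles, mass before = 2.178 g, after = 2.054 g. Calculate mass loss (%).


Formula: Mass loss% = ((m_before - m_after) / m_before) * 100
Step 1: Mass loss = 2.178 - 2.054 = 0.124 g
Step 2: Ratio = 0.124 / 2.178 = 0.056933
Step 3: Mass loss% = 0.056933 * 100 = 5.6933% ≈ 5.69%

5.69%


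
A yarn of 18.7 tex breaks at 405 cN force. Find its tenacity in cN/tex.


Formula: Tenacity = Breaking force / Linear density
Tenacity = 405 cN / 18.7 tex
Tenacity = 21.66 cN/tex

21.66 cN/tex


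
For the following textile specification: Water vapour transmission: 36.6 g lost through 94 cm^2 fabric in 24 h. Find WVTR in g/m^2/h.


Formula: WVTR = mass_loss / (area * time)
Step 1: Convert area: 94 cm^2 = 0.0094 m^2
Step 2: WVTR = 36.6 g / (0.0094 m^2 * 24 h)
Step 3: WVTR = 36.6 / 0.2256 = 162.2 g/m^2/h

162.2 g/m^2/h


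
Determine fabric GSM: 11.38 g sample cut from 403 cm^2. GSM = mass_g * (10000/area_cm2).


Formula: GSM = mass_g / area_m2
Step 1: Convert area: 403 cm^2 = 403 / 10000 = 0.0403 m^2
Step 2: GSM = 11.38 g / 0.0403 m^2 = 282.4 g/m^2

282.4 g/m^2


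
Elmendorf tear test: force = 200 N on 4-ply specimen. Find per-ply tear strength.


Formula: Per-ply strength = Total force / Number of plies
Per-ply = 200 N / 4
Per-ply = 50 N

50 N


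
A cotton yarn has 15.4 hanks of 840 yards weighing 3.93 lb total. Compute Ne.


Formula: Ne = hanks / mass_lb
Substituting: Ne = 15.4 / 3.93
Ne = 3.9

3.9 Ne


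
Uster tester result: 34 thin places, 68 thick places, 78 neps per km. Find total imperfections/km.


Formula: Total = thin places + thick places + neps
Total = 34 + 68 + 78
Total = 180 imperfections/km

180 imperfections/km


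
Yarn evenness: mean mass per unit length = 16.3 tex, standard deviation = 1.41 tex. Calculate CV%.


Formula: CV% = (standard deviation / mean) * 100
Step 1: Ratio = 1.41 / 16.3 = 0.086503
Step 2: CV% = 0.086503 * 100 = 8.6503% ≈ 8.7%

8.7%


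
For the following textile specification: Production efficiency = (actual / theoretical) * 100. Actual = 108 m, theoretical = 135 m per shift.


Formula: Efficiency% = (Actual output / Theoretical output) * 100
Efficiency% = (108 / 135) * 100
Efficiency% = 0.8 * 100 = 80.0%

80.0%


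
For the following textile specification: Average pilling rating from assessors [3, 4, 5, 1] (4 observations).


Formula: Mean = sum / count
Sum = 3 + 4 + 5 + 1 = 13
Mean = 13 / 4 = 3.3

3.3


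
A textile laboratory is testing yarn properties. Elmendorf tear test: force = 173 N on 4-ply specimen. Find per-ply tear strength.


Formula: Per-ply strength = Total force / Number of plies
Per-ply = 173 N / 4
Per-ply = 43.25 N

43.25 N


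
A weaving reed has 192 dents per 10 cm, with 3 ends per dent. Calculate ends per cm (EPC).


Formula: EPC = (dents per 10 cm * ends per dent) / 10
Step 1: Total ends per 10 cm = 192 * 3 = 576
Step 2: EPC = 576 / 10 = 57.6 ends/cm

57.6 ends/cm


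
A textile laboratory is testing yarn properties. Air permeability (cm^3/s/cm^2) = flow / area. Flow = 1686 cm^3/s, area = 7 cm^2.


Formula: Air Permeability = Airflow / Test Area
AP = 1686 cm^3/s / 7 cm^2
AP = 240.9 cm^3/s/cm^2

240.9 cm^3/s/cm^2


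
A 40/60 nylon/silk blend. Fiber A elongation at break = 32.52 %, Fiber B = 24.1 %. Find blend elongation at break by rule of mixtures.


Formula: Blend property = (fraction_A * property_A) + (fraction_B * property_B)
Step 1: Contribution A = 40/100 * 32.52 % = 13.008 %
Step 2: Contribution B = 60/100 * 24.1 % = 14.46 %
Step 3: Blend elongation at break = 13.008 + 14.46 = 27.468 %

27.468 %


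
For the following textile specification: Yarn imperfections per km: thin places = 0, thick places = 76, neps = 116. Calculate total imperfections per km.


Formula: Total = thin places + thick places + neps
Total = 0 + 76 + 116
Total = 192 imperfections/km

192 imperfections/km


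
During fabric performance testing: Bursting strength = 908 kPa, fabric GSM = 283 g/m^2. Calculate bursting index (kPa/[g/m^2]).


Formula: Bursting Index = Bursting Strength / Fabric GSM
BI = 908 kPa / 283 g/m^2
BI = 3.208 kPa/(g/m^2)

3.208 kPa/(g/m^2)


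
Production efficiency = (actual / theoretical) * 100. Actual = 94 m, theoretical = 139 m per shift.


Formula: Efficiency% = (Actual output / Theoretical output) * 100
Efficiency% = (94 / 139) * 100
Efficiency% = 0.676259 * 100 = 67.6259% ≈ 67.6%

67.6%


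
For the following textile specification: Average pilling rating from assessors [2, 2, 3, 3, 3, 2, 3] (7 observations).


Formula: Mean = sum / count
Sum = 2 + 2 + 3 + 3 + 3 + 2 + 3 = 18
Mean = 18 / 7 = 2.6

2.6


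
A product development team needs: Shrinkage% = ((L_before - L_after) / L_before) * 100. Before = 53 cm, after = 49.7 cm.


Formula: Shrinkage% = ((L_before - L_after) / L_before) * 100
Step 1: Shrinkage = 53 - 49.7 = 3.3 cm
Step 2: Shrinkage% = (3.3 / 53) * 100
Step 3: Shrinkage% = 0.062264 * 100 = 6.2264% ≈ 6.2%

6.2%


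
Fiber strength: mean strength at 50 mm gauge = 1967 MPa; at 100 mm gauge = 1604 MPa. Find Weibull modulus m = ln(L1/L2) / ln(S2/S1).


Formula: m = ln(L1/L2) / ln(S2/S1)
Step 1: ln(L1/L2) = ln(50/100) = -0.69315
Step 2: S2/S1 = 1604/1967 = 0.81546
Step 3: ln(S2/S1) = ln(0.81546) = -0.20400
Step 4: m = -0.69315 / -0.20400 = 3.40

3.40 (Weibull m)


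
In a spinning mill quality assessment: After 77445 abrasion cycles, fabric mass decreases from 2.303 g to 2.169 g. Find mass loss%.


Formula: Mass loss% = ((m_before - m_after) / m_before) * 100
Step 1: Mass loss = 2.303 - 2.169 = 0.134 g
Step 2: Ratio = 0.134 / 2.303 = 0.058185
Step 3: Mass loss% = 0.058185 * 100 = 5.8185% ≈ 5.82%

5.82%


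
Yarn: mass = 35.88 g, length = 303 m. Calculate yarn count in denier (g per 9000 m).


Formula: den = (mass_g / length_m) * 9000
Substituting: den = (35.88 / 303) * 9000
Intermediate: 35.88 / 303 = 0.11841584 g/m
den = 0.11841584 * 9000 = 1065.7 denier

1065.7 denier


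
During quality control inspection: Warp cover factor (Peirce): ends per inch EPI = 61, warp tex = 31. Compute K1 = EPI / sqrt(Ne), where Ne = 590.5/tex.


Formula: K1 = EPI / sqrt(Ne), with Ne = 590.5 / tex_warp
Step 1: Ne = 590.5 / 31 = 19.048
Step 2: sqrt(Ne) = sqrt(19.048) = 4.3644
Step 3: K1 = 61 / 4.3644 = 14.0

14.0


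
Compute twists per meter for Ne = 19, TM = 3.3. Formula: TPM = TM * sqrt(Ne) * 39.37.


Formula: TPM = TM * sqrt(Ne) * 39.37
Step 1: sqrt(Ne) = sqrt(19) = 4.3589
Step 2: TM * sqrt(Ne) = 3.3 * 4.3589 = 14.3844
Step 3: TPM = 14.3844 * 39.37 = 566 twists/m

566 twists/m


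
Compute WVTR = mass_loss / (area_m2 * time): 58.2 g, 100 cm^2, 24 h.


Formula: WVTR = mass_loss / (area * time)
Step 1: Convert area: 100 cm^2 = 0.01 m^2
Step 2: WVTR = 58.2 g / (0.01 m^2 * 24 h)
Step 3: WVTR = 58.2 / 0.24 = 242.5 g/m^2/h

242.5 g/m^2/h


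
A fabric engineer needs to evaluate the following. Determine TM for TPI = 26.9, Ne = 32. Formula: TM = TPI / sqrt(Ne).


Formula: TM = TPI / sqrt(Ne)
Step 1: sqrt(Ne) = sqrt(32) = 5.6569
Step 2: TM = 26.9 / 5.6569 = 4.76

4.76 TM


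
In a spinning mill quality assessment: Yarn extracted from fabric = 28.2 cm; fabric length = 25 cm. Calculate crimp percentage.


Formula: Crimp% = ((L_yarn - L_fabric) / L_fabric) * 100
Step 1: Extension = 28.2 - 25 = 3.2 cm
Step 2: Crimp% = (3.2 / 25) * 100
Step 3: Crimp% = 0.128 * 100 = 12.8%

12.8%


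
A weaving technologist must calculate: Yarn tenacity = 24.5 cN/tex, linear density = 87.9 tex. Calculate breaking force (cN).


Formula: Breaking force = Tenacity * Linear density
F = 24.5 cN/tex * 87.9 tex
F = 2153.55 cN

2153.55 cN


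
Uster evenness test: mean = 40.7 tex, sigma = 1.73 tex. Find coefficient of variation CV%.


Formula: CV% = (standard deviation / mean) * 100
Step 1: Ratio = 1.73 / 40.7 = 0.042506
Step 2: CV% = 0.042506 * 100 = 4.2506% ≈ 4.3%

4.3%


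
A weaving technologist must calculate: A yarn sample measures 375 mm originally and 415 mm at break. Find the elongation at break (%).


Formula: Elongation (%) = ((L_break - L0) / L0) * 100
Step 1: Extension = 415 - 375 = 40 mm
Step 2: Elongation = (40 / 375) * 100
Step 3: Elongation = 0.106667 * 100 = 10.6667% ≈ 10.7%

10.7%


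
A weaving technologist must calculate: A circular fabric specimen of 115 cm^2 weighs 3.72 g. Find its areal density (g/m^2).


Formula: GSM = mass_g / area_m2
Step 1: Convert area: 115 cm^2 = 115 / 10000 = 0.0115 m^2
Step 2: GSM = 3.72 g / 0.0115 m^2 = 323.5 g/m^2

323.5 g/m^2


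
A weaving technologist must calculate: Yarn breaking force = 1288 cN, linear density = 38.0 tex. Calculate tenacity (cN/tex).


Formula: Tenacity = Breaking force / Linear density
Tenacity = 1288 cN / 38.0 tex
Tenacity = 33.89 cN/tex

33.89 cN/tex


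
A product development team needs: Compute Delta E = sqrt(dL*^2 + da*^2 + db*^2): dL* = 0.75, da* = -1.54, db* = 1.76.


Formula: Delta E = sqrt(dL*^2 + da*^2 + db*^2)
Step 1: dL*^2 = 0.75^2 = 0.5625
Step 2: da*^2 = (-1.54)^2 = 2.3716
Step 3: db*^2 = 1.76^2 = 3.0976
Step 4: Sum = 0.5625 + 2.3716 + 3.0976 = 6.0317
Step 5: Delta E = sqrt(6.0317) = 2.46

2.46 Delta E


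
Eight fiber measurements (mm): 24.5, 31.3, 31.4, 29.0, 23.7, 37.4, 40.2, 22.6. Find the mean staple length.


Formula: Mean = sum of lengths / count
Sum = 24.5 + 31.3 + 31.4 + 29.0 + 23.7 + 37.4 + 40.2 + 22.6
Sum = 240.1 mm
Mean = 240.1 / 8 = 30.01 mm

30.01 mm


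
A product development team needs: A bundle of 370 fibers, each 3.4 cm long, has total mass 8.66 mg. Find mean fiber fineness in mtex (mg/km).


Formula: fineness (mtex) = mass (mg) / total length (km) = (mass_mg / total_length_m) * 1000
Step 1: Convert fiber length: 3.4 cm = 0.034 m
Step 2: Total fiber length = 370 * 0.034 = 12.58 m
Step 3: Linear density = 8.66 mg / 12.58 m = 0.6884 mg/m
Step 4: fineness = 0.6884 * 1000 = 688.4 mtex

688.4 mtex


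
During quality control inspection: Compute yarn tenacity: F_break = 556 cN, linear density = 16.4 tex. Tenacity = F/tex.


Formula: Tenacity = Breaking force / Linear density
Tenacity = 556 cN / 16.4 tex
Tenacity = 33.90 cN/tex

33.90 cN/tex


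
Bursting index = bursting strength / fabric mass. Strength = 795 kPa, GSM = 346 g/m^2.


Formula: Bursting Index = Bursting Strength / Fabric GSM
BI = 795 kPa / 346 g/m^2
BI = 2.298 kPa/(g/m^2)

2.298 kPa/(g/m^2)


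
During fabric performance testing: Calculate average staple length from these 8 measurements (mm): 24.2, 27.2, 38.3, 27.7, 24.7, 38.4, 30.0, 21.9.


Formula: Mean = sum of lengths / count
Sum = 24.2 + 27.2 + 38.3 + 27.7 + 24.7 + 38.4 + 30.0 + 21.9
Sum = 232.4 mm
Mean = 232.4 / 8 = 29.05 mm

29.05 mm


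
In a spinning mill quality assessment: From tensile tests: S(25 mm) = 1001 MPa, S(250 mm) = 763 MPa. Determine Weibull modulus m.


Formula: m = ln(L1/L2) / ln(S2/S1)
Step 1: ln(L1/L2) = ln(25/250) = -2.30259
Step 2: S2/S1 = 763/1001 = 0.76224
Step 3: ln(S2/S1) = ln(0.76224) = -0.27149
Step 4: m = -2.30259 / -0.27149 = 8.48

8.48 (Weibull m)


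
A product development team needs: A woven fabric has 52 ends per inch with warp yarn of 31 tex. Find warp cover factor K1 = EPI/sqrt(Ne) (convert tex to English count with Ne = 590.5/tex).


Formula: K1 = EPI / sqrt(Ne), with Ne = 590.5 / tex_warp
Step 1: Ne = 590.5 / 31 = 19.048
Step 2: sqrt(Ne) = sqrt(19.048) = 4.3644
Step 3: K1 = 52 / 4.3644 = 11.9

11.9


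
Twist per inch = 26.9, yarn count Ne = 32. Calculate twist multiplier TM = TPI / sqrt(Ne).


Formula: TM = TPI / sqrt(Ne)
Step 1: sqrt(Ne) = sqrt(32) = 5.6569
Step 2: TM = 26.9 / 5.6569 = 4.76

4.76 TM


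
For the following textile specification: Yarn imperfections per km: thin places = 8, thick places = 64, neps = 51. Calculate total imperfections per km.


Formula: Total = thin places + thick places + neps
Total = 8 + 64 + 51
Total = 123 imperfections/km

123 imperfections/km


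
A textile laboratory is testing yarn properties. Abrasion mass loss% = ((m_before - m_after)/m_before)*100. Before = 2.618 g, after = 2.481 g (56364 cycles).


Formula: Mass loss% = ((m_before - m_after) / m_before) * 100
Step 1: Mass loss = 2.618 - 2.481 = 0.137 g
Step 2: Ratio = 0.137 / 2.618 = 0.05233
Step 3: Mass loss% = 0.05233 * 100 = 5.233% ≈ 5.23%

5.23%


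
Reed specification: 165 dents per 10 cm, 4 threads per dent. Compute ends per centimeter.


Formula: EPC = (dents per 10 cm * ends per dent) / 10
Step 1: Total ends per 10 cm = 165 * 4 = 660
Step 2: EPC = 660 / 10 = 66.0 ends/cm

66.0 ends/cm


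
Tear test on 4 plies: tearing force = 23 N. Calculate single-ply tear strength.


Formula: Per-ply strength = Total force / Number of plies
Per-ply = 23 N / 4
Per-ply = 5.75 N

5.75 N


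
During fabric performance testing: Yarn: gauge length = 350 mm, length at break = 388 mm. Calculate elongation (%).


Formula: Elongation (%) = ((L_break - L0) / L0) * 100
Step 1: Extension = 388 - 350 = 38 mm
Step 2: Elongation = (38 / 350) * 100
Step 3: Elongation = 0.108571 * 100 = 10.8571% ≈ 10.9%

10.9%


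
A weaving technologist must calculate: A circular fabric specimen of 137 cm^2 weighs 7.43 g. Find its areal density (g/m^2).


Formula: GSM = mass_g / area_m2
Step 1: Convert area: 137 cm^2 = 137 / 10000 = 0.0137 m^2
Step 2: GSM = 7.43 g / 0.0137 m^2 = 542.3 g/m^2

542.3 g/m^2


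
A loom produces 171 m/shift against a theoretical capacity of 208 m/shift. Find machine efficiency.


Formula: Efficiency% = (Actual output / Theoretical output) * 100
Efficiency% = (171 / 208) * 100
Efficiency% = 0.822115 * 100 = 82.2115% ≈ 82.2%

82.2%


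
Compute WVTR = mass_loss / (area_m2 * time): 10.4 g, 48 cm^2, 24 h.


Formula: WVTR = mass_loss / (area * time)
Step 1: Convert area: 48 cm^2 = 0.0048 m^2
Step 2: WVTR = 10.4 g / (0.0048 m^2 * 24 h)
Step 3: WVTR = 10.4 / 0.1152 = 90.3 g/m^2/h

90.3 g/m^2/h


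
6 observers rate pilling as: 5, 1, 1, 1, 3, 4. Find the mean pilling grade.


Formula: Mean = sum / count
Sum = 5 + 1 + 1 + 1 + 3 + 4 = 15
Mean = 15 / 6 = 2.5

2.5


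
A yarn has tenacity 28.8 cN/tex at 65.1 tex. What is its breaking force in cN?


Formula: Breaking force = Tenacity * Linear density
F = 28.8 cN/tex * 65.1 tex
F = 1874.88 cN

1874.88 cN


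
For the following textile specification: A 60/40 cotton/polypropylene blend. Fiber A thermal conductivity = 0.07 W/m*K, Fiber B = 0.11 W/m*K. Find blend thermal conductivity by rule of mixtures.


Formula: Blend property = (fraction_A * property_A) + (fraction_B * property_B)
Step 1: Contribution A = 60/100 * 0.07 W/m*K = 0.042 W/m*K
Step 2: Contribution B = 40/100 * 0.11 W/m*K = 0.044 W/m*K
Step 3: Blend thermal conductivity = 0.042 + 0.044 = 0.086 W/m*K

0.086 W/m*K


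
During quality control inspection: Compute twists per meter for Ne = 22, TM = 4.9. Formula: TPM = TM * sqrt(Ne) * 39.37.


Formula: TPM = TM * sqrt(Ne) * 39.37
Step 1: sqrt(Ne) = sqrt(22) = 4.6904
Step 2: TM * sqrt(Ne) = 4.9 * 4.6904 = 22.983
Step 3: TPM = 22.983 * 39.37 = 905 twists/m

905 twists/m


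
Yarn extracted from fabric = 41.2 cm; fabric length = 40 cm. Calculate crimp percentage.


Formula: Crimp% = ((L_yarn - L_fabric) / L_fabric) * 100
Step 1: Extension = 41.2 - 40 = 1.2 cm
Step 2: Crimp% = (1.2 / 40) * 100
Step 3: Crimp% = 0.03 * 100 = 3.0%

3.0%


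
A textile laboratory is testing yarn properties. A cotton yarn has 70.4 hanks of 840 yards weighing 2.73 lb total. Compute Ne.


Formula: Ne = hanks / mass_lb
Substituting: Ne = 70.4 / 2.73
Ne = 25.8

25.8 Ne


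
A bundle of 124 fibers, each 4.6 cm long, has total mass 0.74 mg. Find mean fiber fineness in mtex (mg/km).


Formula: fineness (mtex) = mass (mg) / total length (km) = (mass_mg / total_length_m) * 1000
Step 1: Convert fiber length: 4.6 cm = 0.046 m
Step 2: Total fiber length = 124 * 0.046 = 5.704 m
Step 3: Linear density = 0.74 mg / 5.704 m = 0.1297 mg/m
Step 4: fineness = 0.1297 * 1000 = 129.7 mtex

129.7 mtex


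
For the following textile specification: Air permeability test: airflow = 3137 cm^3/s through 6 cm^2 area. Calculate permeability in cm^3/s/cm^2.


Formula: Air Permeability = Airflow / Test Area
AP = 3137 cm^3/s / 6 cm^2
AP = 522.8 cm^3/s/cm^2

522.8 cm^3/s/cm^2


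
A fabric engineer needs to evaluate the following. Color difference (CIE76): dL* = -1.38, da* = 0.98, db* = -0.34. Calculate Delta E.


Formula: Delta E = sqrt(dL*^2 + da*^2 + db*^2)
Step 1: dL*^2 = (-1.38)^2 = 1.9044
Step 2: da*^2 = 0.98^2 = 0.9604
Step 3: db*^2 = (-0.34)^2 = 0.1156
Step 4: Sum = 1.9044 + 0.9604 + 0.1156 = 2.9804
Step 5: Delta E = sqrt(2.9804) = 1.73

1.73 Delta E


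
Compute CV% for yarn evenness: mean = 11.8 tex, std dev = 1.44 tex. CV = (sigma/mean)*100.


Formula: CV% = (standard deviation / mean) * 100
Step 1: Ratio = 1.44 / 11.8 = 0.122034
Step 2: CV% = 0.122034 * 100 = 12.2034% ≈ 12.2%

12.2%


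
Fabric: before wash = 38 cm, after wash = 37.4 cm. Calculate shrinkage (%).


Formula: Shrinkage% = ((L_before - L_after) / L_before) * 100
Step 1: Shrinkage = 38 - 37.4 = 0.6 cm
Step 2: Shrinkage% = (0.6 / 38) * 100
Step 3: Shrinkage% = 0.015789 * 100 = 1.5789% ≈ 1.6%

1.6%


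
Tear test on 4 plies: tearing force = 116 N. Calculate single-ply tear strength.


Formula: Per-ply strength = Total force / Number of plies
Per-ply = 116 N / 4
Per-ply = 29 N

29 N


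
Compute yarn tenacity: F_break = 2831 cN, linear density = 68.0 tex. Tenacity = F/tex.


Formula: Tenacity = Breaking force / Linear density
Tenacity = 2831 cN / 68.0 tex
Tenacity = 41.63 cN/tex

41.63 cN/tex


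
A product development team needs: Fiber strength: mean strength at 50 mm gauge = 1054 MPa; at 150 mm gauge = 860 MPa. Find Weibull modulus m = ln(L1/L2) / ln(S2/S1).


Formula: m = ln(L1/L2) / ln(S2/S1)
Step 1: ln(L1/L2) = ln(50/150) = -1.09861
Step 2: S2/S1 = 860/1054 = 0.81594
Step 3: ln(S2/S1) = ln(0.81594) = -0.20341
Step 4: m = -1.09861 / -0.20341 = 5.40

5.40 (Weibull m)


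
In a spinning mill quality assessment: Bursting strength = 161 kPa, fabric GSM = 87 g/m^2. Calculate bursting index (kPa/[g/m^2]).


Formula: Bursting Index = Bursting Strength / Fabric GSM
BI = 161 kPa / 87 g/m^2
BI = 1.851 kPa/(g/m^2)

1.851 kPa/(g/m^2)


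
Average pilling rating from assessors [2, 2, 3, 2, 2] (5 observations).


Formula: Mean = sum / count
Sum = 2 + 2 + 3 + 2 + 2 = 11
Mean = 11 / 5 = 2.2

2.2


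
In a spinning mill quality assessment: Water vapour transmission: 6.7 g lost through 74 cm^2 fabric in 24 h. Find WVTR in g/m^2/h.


Formula: WVTR = mass_loss / (area * time)
Step 1: Convert area: 74 cm^2 = 0.0074 m^2
Step 2: WVTR = 6.7 g / (0.0074 m^2 * 24 h)
Step 3: WVTR = 6.7 / 0.1776 = 37.7 g/m^2/h

37.7 g/m^2/h


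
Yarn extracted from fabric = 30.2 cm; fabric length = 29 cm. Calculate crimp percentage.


Formula: Crimp% = ((L_yarn - L_fabric) / L_fabric) * 100
Step 1: Extension = 30.2 - 29 = 1.2 cm
Step 2: Crimp% = (1.2 / 29) * 100
Step 3: Crimp% = 0.041379 * 100 = 4.1379% ≈ 4.1%

4.1%


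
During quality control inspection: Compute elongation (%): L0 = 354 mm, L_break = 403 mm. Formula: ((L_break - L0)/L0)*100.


Formula: Elongation (%) = ((L_break - L0) / L0) * 100
Step 1: Extension = 403 - 354 = 49 mm
Step 2: Elongation = (49 / 354) * 100
Step 3: Elongation = 0.138418 * 100 = 13.8418% ≈ 13.8%

13.8%


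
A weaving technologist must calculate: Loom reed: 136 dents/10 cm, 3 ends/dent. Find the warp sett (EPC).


Formula: EPC = (dents per 10 cm * ends per dent) / 10
Step 1: Total ends per 10 cm = 136 * 3 = 408
Step 2: EPC = 408 / 10 = 40.8 ends/cm

40.8 ends/cm


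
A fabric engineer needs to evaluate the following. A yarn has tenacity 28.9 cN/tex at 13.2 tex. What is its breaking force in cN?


Formula: Breaking force = Tenacity * Linear density
F = 28.9 cN/tex * 13.2 tex
F = 381.48 cN

381.48 cN


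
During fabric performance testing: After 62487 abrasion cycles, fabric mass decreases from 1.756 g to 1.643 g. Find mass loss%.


Formula: Mass loss% = ((m_before - m_after) / m_before) * 100
Step 1: Mass loss = 1.756 - 1.643 = 0.113 g
Step 2: Ratio = 0.113 / 1.756 = 0.0643508
Step 3: Mass loss% = 0.0643508 * 100 = 6.43508% ≈ 6.44%

6.44%


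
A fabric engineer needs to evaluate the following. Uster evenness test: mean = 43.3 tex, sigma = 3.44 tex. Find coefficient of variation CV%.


Formula: CV% = (standard deviation / mean) * 100
Step 1: Ratio = 3.44 / 43.3 = 0.079446
Step 2: CV% = 0.079446 * 100 = 7.9446% ≈ 7.9%

7.9%


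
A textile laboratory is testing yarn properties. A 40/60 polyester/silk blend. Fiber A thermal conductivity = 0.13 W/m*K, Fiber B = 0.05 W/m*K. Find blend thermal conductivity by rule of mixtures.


Formula: Blend property = (fraction_A * property_A) + (fraction_B * property_B)
Step 1: Contribution A = 40/100 * 0.13 W/m*K = 0.052 W/m*K
Step 2: Contribution B = 60/100 * 0.05 W/m*K = 0.03 W/m*K
Step 3: Blend thermal conductivity = 0.052 + 0.03 = 0.082 W/m*K

0.082 W/m*K


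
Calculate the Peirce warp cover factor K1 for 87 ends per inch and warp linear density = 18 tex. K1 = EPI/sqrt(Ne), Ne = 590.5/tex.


Formula: K1 = EPI / sqrt(Ne), with Ne = 590.5 / tex_warp
Step 1: Ne = 590.5 / 18 = 32.806
Step 2: sqrt(Ne) = sqrt(32.806) = 5.7277
Step 3: K1 = 87 / 5.7277 = 15.2

15.2


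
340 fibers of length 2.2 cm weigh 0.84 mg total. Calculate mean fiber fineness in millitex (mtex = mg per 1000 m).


Formula: fineness (mtex) = mass (mg) / total length (km) = (mass_mg / total_length_m) * 1000
Step 1: Convert fiber length: 2.2 cm = 0.022 m
Step 2: Total fiber length = 340 * 0.022 = 7.48 m
Step 3: Linear density = 0.84 mg / 7.48 m = 0.1123 mg/m
Step 4: fineness = 0.1123 * 1000 = 112.3 mtex

112.3 mtex


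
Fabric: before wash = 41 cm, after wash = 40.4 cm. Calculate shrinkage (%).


Formula: Shrinkage% = ((L_before - L_after) / L_before) * 100
Step 1: Shrinkage = 41 - 40.4 = 0.6 cm
Step 2: Shrinkage% = (0.6 / 41) * 100
Step 3: Shrinkage% = 0.014634 * 100 = 1.4634% ≈ 1.5%

1.5%


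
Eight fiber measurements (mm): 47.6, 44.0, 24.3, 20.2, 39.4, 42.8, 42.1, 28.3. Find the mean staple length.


Formula: Mean = sum of lengths / count
Sum = 47.6 + 44.0 + 24.3 + 20.2 + 39.4 + 42.8 + 42.1 + 28.3
Sum = 288.7 mm
Mean = 288.7 / 8 = 36.09 mm

36.09 mm


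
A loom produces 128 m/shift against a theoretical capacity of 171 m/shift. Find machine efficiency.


Formula: Efficiency% = (Actual output / Theoretical output) * 100
Efficiency% = (128 / 171) * 100
Efficiency% = 0.748538 * 100 = 74.8538% ≈ 74.9%

74.9%


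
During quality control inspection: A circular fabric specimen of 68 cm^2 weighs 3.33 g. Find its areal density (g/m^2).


Formula: GSM = mass_g / area_m2
Step 1: Convert area: 68 cm^2 = 68 / 10000 = 0.0068 m^2
Step 2: GSM = 3.33 g / 0.0068 m^2 = 489.7 g/m^2

489.7 g/m^2


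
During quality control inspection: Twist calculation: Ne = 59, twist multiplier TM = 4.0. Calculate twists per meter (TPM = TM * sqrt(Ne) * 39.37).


Formula: TPM = TM * sqrt(Ne) * 39.37
Step 1: sqrt(Ne) = sqrt(59) = 7.6811
Step 2: TM * sqrt(Ne) = 4.0 * 7.6811 = 30.7244
Step 3: TPM = 30.7244 * 39.37 = 1210 twists/m

1210 twists/m


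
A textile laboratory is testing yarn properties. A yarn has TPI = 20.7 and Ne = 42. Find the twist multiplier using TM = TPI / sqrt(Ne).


Formula: TM = TPI / sqrt(Ne)
Step 1: sqrt(Ne) = sqrt(42) = 6.4807
Step 2: TM = 20.7 / 6.4807 = 3.19

3.19 TM


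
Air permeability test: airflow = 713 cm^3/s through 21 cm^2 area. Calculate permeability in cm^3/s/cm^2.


Formula: Air Permeability = Airflow / Test Area
AP = 713 cm^3/s / 21 cm^2
AP = 34.0 cm^3/s/cm^2

34.0 cm^3/s/cm^2


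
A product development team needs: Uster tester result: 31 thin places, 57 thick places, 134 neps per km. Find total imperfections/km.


Formula: Total = thin places + thick places + neps
Total = 31 + 57 + 134
Total = 222 imperfections/km

222 imperfections/km


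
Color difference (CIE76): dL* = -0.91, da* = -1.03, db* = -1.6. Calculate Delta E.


Formula: Delta E = sqrt(dL*^2 + da*^2 + db*^2)
Step 1: dL*^2 = (-0.91)^2 = 0.8281
Step 2: da*^2 = (-1.03)^2 = 1.0609
Step 3: db*^2 = (-1.6)^2 = 2.56
Step 4: Sum = 0.8281 + 1.0609 + 2.56 = 4.449
Step 5: Delta E = sqrt(4.449) = 2.11

2.11 Delta E


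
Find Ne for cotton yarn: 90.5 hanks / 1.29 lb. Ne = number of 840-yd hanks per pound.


Formula: Ne = hanks / mass_lb
Substituting: Ne = 90.5 / 1.29
Ne = 70.2

70.2 Ne
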